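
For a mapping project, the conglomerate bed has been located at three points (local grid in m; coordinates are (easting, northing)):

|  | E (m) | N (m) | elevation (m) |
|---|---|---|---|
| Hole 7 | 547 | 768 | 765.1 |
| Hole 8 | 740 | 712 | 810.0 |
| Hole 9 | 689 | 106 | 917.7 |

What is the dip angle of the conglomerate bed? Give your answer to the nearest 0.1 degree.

Two edge vectors: Hole 7→Hole 8 = (193, -56, 44.9), Hole 7→Hole 9 = (142, -662, 152.6).
Normal n = (Hole 7→Hole 8) × (Hole 7→Hole 9) = (21178.2, -23076, -119814).
So ∂z/∂E = −n_x/n_z = 0.17676 and ∂z/∂N = −n_y/n_z = −0.19260.
Gradient magnitude |∇z| = √(a² + b²) = √(0.03124 + 0.03709) = 0.26142.
True dip = arctan(0.26142) = 14.7°, dipping toward NW (azimuth ≈ 317°).

14.7°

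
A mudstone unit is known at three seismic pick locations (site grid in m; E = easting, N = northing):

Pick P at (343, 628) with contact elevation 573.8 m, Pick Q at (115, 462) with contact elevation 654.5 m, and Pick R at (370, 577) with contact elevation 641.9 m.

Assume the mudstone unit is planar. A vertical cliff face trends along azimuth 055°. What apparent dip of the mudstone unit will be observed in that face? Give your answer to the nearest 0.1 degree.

Two edge vectors: Pick P→Pick Q = (-228, -166, 80.7), Pick P→Pick R = (27, -51, 68.1).
Normal n = (Pick P→Pick Q) × (Pick P→Pick R) = (-7188.9, 17705.7, 16110).
So ∂z/∂E = −n_x/n_z = 0.44624 and ∂z/∂N = −n_y/n_z = −1.09905.
Unit vector along 055° is (sin 55°, cos 55°) = (0.8192, 0.5736).
Slope in that direction = a·(0.8192) + b·(0.5736) = −0.26485.
Apparent dip = arctan|0.26485| = 14.8° (true dip is 49.9°, so apparent ≤ true as expected).

14.8°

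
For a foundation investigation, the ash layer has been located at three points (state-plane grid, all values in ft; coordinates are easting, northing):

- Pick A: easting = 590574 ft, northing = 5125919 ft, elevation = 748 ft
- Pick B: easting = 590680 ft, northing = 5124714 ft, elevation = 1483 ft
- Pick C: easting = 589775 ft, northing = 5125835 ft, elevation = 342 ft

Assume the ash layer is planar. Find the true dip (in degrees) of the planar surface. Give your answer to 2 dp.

Two edge vectors: Pick A→Pick B = (106, -1205, 735), Pick A→Pick C = (-799, -84, -406).
Normal n = (Pick A→Pick B) × (Pick A→Pick C) = (550970, -544229, -971699).
So ∂z/∂easting = −n_x/n_z = 0.56702 and ∂z/∂northing = −n_y/n_z = −0.56008.
Gradient magnitude |∇z| = √(a² + b²) = √(0.32151 + 0.31369) = 0.79699.
True dip = arctan(0.79699) = 38.55°, dipping toward NW (azimuth ≈ 315°).

38.55°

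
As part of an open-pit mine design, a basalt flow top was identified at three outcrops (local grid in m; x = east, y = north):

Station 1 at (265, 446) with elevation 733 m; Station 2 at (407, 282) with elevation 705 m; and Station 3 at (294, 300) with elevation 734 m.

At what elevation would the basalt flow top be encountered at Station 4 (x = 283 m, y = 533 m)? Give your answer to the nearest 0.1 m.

723.0 m

Two edge vectors: Station 1→Station 2 = (142, -164, -28), Station 1→Station 3 = (29, -146, 1).
Normal n = (Station 1→Station 2) × (Station 1→Station 3) = (-4252, -954, -15976).
So ∂z/∂x = −n_x/n_z = −0.26615 and ∂z/∂y = −n_y/n_z = −0.05971.
Intercept c from Station 1: 733 + 70.53 + 26.63 = 830.16.
At (283, 533): z = −75.3 − 31.8 + 830.16 = 723.0 m.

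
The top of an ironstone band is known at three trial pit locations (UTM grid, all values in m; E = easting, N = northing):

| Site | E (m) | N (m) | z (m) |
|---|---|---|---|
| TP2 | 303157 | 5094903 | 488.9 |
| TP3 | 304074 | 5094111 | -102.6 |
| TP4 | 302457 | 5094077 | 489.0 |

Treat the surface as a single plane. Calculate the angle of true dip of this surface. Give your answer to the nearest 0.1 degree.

26.0°

Two edge vectors: TP2→TP3 = (917, -792, -591.5), TP2→TP4 = (-700, -826, 0.1).
Normal n = (TP2→TP3) × (TP2→TP4) = (-488658.2, 413958.3, -1311842).
So ∂z/∂E = −n_x/n_z = −0.37250 and ∂z/∂N = −n_y/n_z = 0.31555.
Gradient magnitude |∇z| = √(a² + b²) = √(0.13875 + 0.09957) = 0.48819.
True dip = arctan(0.48819) = 26.0°, dipping toward SE (azimuth ≈ 130°).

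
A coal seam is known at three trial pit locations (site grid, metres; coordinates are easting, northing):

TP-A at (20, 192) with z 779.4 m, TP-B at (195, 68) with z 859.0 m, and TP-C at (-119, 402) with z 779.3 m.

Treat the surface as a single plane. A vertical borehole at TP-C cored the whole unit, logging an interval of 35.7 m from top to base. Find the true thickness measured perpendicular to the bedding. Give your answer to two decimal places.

Let the plane be z = a·easting + b·northing + c.
TP-B−TP-A: 175a − 124b = 79.6;  TP-C−TP-A: −139a + 210b = −0.1.
Solving gives a = 0.85598, b = 0.56610.
|∇z| = √(a²+b²) = 1.02624, so dip δ = arctan(1.02624) = 45.74°.
True thickness = vertical thickness × cos δ = 35.7 × cos 45.74° = 24.91 m.

24.91 m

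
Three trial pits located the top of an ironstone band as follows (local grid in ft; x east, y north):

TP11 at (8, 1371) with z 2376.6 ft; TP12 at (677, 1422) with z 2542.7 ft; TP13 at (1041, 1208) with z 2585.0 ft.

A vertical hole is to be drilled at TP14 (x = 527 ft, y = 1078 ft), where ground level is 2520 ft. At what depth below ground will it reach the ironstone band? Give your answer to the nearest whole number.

81 ft

Let the plane be z = a·x + b·y + c.
TP12−TP11: 669a + 51b = 166.1;  TP13−TP11: 1033a − 163b = 208.4.
Solving gives a = 0.23312, b = 0.19886.
Then c = 2376.6 − a·8 − b·1371 = 2102.10.
At (527, 1078): z_contact = 122.9 + 214.4 + 2102.10 = 2439.3 ft.
Depth below ground = 2520 − 2439.3 = 81 ft.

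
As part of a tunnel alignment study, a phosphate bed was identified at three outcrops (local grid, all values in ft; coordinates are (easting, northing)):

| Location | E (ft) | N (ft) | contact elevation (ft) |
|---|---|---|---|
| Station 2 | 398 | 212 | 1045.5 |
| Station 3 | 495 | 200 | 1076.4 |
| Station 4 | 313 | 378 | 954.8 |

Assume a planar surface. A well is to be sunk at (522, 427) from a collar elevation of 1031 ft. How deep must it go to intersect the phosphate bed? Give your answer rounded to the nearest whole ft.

Let the plane be z = a·E + b·N + c.
Station 3−Station 2: 97a − 12b = 30.9;  Station 4−Station 2: −85a + 166b = −90.7.
Solving gives a = 0.26794, b = −0.40919.
Then c = 1045.5 − a·398 − b·212 = 1025.61.
At (522, 427): z_contact = 139.9 − 174.7 + 1025.61 = 990.7 ft.
Depth below ground = 1031 − 990.7 = 40 ft.

40 ft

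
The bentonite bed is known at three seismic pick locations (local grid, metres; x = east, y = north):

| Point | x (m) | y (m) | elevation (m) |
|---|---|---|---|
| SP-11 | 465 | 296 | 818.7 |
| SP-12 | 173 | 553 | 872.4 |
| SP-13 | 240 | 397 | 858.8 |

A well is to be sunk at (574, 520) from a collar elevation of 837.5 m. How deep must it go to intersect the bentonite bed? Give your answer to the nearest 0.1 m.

Let the plane be z = a·x + b·y + c.
SP-12−SP-11: −292a + 257b = 53.7;  SP-13−SP-11: −225a + 101b = 40.1.
Solving gives a = −0.17231, b = 0.01318.
Then c = 818.7 − a·465 − b·296 = 894.92.
At (574, 520): z_contact = −98.90 + 6.85 + 894.92 = 802.87 m.
Depth below ground = 837.5 − 802.87 = 34.6 m.

34.6 m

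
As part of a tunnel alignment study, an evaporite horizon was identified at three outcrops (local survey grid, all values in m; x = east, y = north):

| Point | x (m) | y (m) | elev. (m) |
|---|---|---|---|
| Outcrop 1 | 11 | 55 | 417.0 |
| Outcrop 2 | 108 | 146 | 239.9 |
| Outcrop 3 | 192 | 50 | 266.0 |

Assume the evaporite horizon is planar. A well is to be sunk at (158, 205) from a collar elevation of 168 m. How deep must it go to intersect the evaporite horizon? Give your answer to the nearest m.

Let the plane be z = a·x + b·y + c.
Outcrop 2−Outcrop 1: 97a + 91b = −177.1;  Outcrop 3−Outcrop 1: 181a − 5b = −151.
Solving gives a = −0.86262, b = −1.02666.
Then c = 417 − a·11 − b·55 = 482.96.
At (158, 205): z_contact = −136.3 − 210.5 + 482.96 = 136.2 m.
Depth below ground = 168 − 136.2 = 32 m.

32 m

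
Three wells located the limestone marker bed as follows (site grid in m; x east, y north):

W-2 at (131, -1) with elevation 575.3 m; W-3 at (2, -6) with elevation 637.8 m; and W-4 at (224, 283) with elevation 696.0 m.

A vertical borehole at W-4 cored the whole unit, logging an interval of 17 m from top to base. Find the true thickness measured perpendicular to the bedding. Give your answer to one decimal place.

13.4 m

Two edge vectors: W-2→W-3 = (-129, -5, 62.5), W-2→W-4 = (93, 284, 120.7).
Normal n = (W-2→W-3) × (W-2→W-4) = (-18353.5, 21382.8, -36171).
So ∂z/∂x = −n_x/n_z = −0.50741 and ∂z/∂y = −n_y/n_z = 0.59116.
|∇z| = √(a²+b²) = 0.77906, so dip δ = arctan(0.77906) = 37.92°.
True thickness = vertical thickness × cos δ = 17 × cos 37.92° = 13.4 m.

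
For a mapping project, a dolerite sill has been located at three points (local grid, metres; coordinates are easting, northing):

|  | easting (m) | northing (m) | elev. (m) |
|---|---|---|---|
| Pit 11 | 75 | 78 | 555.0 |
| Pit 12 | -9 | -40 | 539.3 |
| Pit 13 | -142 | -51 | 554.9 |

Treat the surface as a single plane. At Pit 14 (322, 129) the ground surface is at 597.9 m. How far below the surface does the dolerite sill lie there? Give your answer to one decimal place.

Two edge vectors: Pit 11→Pit 12 = (-84, -118, -15.7), Pit 11→Pit 13 = (-217, -129, -0.1).
Normal n = (Pit 11→Pit 12) × (Pit 11→Pit 13) = (-2013.5, 3398.5, -14770).
So ∂z/∂easting = −n_x/n_z = −0.13632 and ∂z/∂northing = −n_y/n_z = 0.23009.
Intercept c from Pit 11: 555 + 10.22 − 17.95 = 547.28.
At (322, 129): z_contact = −43.90 + 29.68 + 547.28 = 533.06 m.
Depth below ground = 597.9 − 533.06 = 64.8 m.

64.8 m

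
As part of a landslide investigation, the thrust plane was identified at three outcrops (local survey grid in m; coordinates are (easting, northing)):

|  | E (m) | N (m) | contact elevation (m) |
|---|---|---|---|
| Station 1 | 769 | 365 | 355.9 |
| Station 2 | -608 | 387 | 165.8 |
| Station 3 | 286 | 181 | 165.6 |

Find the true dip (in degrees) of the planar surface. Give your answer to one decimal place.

33.5°

Two edge vectors: Station 1→Station 2 = (-1377, 22, -190.1), Station 1→Station 3 = (-483, -184, -190.3).
Normal n = (Station 1→Station 2) × (Station 1→Station 3) = (-39165, -170224.8, 263994).
So ∂z/∂E = −n_x/n_z = 0.14836 and ∂z/∂N = −n_y/n_z = 0.64481.
Gradient magnitude |∇z| = √(a² + b²) = √(0.02201 + 0.41577) = 0.66165.
True dip = arctan(0.66165) = 33.5°, dipping toward SSW (azimuth ≈ 193°).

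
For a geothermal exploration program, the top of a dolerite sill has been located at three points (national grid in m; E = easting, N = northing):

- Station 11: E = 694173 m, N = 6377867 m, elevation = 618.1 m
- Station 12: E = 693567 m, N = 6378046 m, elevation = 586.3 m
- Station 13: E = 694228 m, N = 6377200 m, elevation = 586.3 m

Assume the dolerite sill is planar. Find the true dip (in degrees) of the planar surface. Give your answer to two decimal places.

4.95°

Two edge vectors: Station 11→Station 12 = (-606, 179, -31.8), Station 11→Station 13 = (55, -667, -31.8).
Normal n = (Station 11→Station 12) × (Station 11→Station 13) = (-26902.8, -21019.8, 394357).
So ∂z/∂E = −n_x/n_z = 0.06822 and ∂z/∂N = −n_y/n_z = 0.05330.
Gradient magnitude |∇z| = √(a² + b²) = √(0.00465 + 0.00284) = 0.08657.
True dip = arctan(0.08657) = 4.95°, dipping toward SW (azimuth ≈ 232°).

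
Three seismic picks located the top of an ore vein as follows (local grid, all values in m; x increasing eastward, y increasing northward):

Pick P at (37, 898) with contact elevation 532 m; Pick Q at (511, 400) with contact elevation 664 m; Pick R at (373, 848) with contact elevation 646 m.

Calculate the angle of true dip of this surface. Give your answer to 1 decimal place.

19.6°

Two edge vectors: Pick P→Pick Q = (474, -498, 132), Pick P→Pick R = (336, -50, 114).
Normal n = (Pick P→Pick Q) × (Pick P→Pick R) = (-50172, -9684, 143628).
So ∂z/∂x = −n_x/n_z = 0.34932 and ∂z/∂y = −n_y/n_z = 0.06742.
Gradient magnitude |∇z| = √(a² + b²) = √(0.12202 + 0.00455) = 0.35577.
True dip = arctan(0.35577) = 19.6°, dipping toward W (azimuth ≈ 259°).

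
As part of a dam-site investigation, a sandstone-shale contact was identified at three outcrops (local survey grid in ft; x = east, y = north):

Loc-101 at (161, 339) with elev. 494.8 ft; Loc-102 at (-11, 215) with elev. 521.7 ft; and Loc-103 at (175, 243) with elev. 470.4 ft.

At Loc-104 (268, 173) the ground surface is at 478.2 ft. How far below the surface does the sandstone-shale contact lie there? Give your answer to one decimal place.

Let the plane be z = a·x + b·y + c.
Loc-102−Loc-101: −172a − 124b = 26.9;  Loc-103−Loc-101: 14a − 96b = −24.4.
Solving gives a = −0.30732, b = 0.20935.
Then c = 494.8 − a·161 − b·339 = 473.31.
At (268, 173): z_contact = −82.36 + 36.22 + 473.31 = 427.16 ft.
Depth below ground = 478.2 − 427.16 = 51.0 ft.

51.0 ft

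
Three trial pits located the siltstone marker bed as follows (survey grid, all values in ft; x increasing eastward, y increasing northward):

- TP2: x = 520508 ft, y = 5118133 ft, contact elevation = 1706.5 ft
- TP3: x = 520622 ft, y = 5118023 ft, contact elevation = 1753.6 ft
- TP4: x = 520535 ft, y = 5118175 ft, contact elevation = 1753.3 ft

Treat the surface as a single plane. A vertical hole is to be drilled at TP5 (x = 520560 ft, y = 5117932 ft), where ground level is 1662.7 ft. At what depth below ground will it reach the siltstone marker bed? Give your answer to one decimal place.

13.7 ft

Two edge vectors: TP2→TP3 = (114, -110, 47.1), TP2→TP4 = (27, 42, 46.8).
Normal n = (TP2→TP3) × (TP2→TP4) = (-7126.2, -4063.5, 7758).
So ∂z/∂x = −n_x/n_z = 0.918561485 and ∂z/∂y = −n_y/n_z = 0.523781903.
Intercept c from TP2: 1706.5 − 478118.60 − 2680785.44 = −3157197.54.
At (520560, 5117932): z_contact = 478166.37 + 2680680.16 − 3157197.54 = 1648.99 ft.
Depth below ground = 1662.7 − 1648.99 = 13.7 ft.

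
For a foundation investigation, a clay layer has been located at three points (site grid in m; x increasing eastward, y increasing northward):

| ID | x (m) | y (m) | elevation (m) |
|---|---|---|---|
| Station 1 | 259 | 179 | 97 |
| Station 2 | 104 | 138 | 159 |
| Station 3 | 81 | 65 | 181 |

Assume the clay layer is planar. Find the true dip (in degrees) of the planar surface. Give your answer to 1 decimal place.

Let the plane be z = a·x + b·y + c.
Station 2−Station 1: −155a − 41b = 62;  Station 3−Station 1: −178a − 114b = 84.
Solving gives a = −0.34940, b = −0.19128.
Gradient magnitude |∇z| = √(a² + b²) = √(0.12208 + 0.03659) = 0.39834.
True dip = arctan(0.39834) = 21.7°, dipping toward ENE (azimuth ≈ 061°).

21.7°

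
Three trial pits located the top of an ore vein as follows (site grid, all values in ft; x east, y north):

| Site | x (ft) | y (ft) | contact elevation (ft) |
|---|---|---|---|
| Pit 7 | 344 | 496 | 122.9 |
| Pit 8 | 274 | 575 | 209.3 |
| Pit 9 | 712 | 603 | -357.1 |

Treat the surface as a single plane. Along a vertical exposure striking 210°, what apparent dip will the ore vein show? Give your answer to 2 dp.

Two edge vectors: Pit 7→Pit 8 = (-70, 79, 86.4), Pit 7→Pit 9 = (368, 107, -480).
Normal n = (Pit 7→Pit 8) × (Pit 7→Pit 9) = (-47164.8, -1804.8, -36562).
So ∂z/∂x = −n_x/n_z = −1.29000 and ∂z/∂y = −n_y/n_z = −0.04936.
Unit vector along 210° is (sin 210°, cos 210°) = (-0.5000, -0.8660).
Slope in that direction = a·(-0.5000) + b·(-0.8660) = 0.68775.
Apparent dip = arctan|0.68775| = 34.52° (true dip is 52.2°, so apparent ≤ true as expected).

34.52°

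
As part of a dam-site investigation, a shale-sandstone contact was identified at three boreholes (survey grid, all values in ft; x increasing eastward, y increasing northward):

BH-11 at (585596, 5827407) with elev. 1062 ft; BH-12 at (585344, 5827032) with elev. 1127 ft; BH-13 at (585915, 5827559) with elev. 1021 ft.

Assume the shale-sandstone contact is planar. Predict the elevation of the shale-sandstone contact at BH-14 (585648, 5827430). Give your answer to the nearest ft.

Let the plane be z = a·x + b·y + c.
BH-12−BH-11: −252a − 375b = 65;  BH-13−BH-11: 319a + 152b = −41.
Solving gives a = −0.06757172, b = −0.12792514.
Then c = 1062 − a·585596 − b·5827407 = 786103.56.
At (585648, 5827430): z = −39573.2 − 745474.8 + 786103.56 = 1055.5 ft.

1056 ft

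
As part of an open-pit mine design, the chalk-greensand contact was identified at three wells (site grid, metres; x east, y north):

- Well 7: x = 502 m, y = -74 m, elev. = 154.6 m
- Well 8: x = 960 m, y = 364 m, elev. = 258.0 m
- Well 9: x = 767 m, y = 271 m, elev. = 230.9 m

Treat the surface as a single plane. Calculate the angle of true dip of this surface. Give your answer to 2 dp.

10.63°

Two edge vectors: Well 7→Well 8 = (458, 438, 103.4), Well 7→Well 9 = (265, 345, 76.3).
Normal n = (Well 7→Well 8) × (Well 7→Well 9) = (-2253.6, -7544.4, 41940).
So ∂z/∂x = −n_x/n_z = 0.05373 and ∂z/∂y = −n_y/n_z = 0.17989.
Gradient magnitude |∇z| = √(a² + b²) = √(0.00289 + 0.03236) = 0.18774.
True dip = arctan(0.18774) = 10.63°, dipping toward SSW (azimuth ≈ 197°).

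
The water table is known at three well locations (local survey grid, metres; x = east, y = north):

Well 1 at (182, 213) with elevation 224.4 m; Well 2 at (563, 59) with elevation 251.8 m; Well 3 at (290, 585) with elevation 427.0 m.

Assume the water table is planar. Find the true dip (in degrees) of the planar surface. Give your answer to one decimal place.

28.2°

Let the plane be z = a·x + b·y + c.
Well 2−Well 1: 381a − 154b = 27.4;  Well 3−Well 1: 108a + 372b = 202.6.
Solving gives a = 0.26138, b = 0.46874.
Gradient magnitude |∇z| = √(a² + b²) = √(0.06832 + 0.21972) = 0.53669.
True dip = arctan(0.53669) = 28.2°, dipping toward SSW (azimuth ≈ 209°).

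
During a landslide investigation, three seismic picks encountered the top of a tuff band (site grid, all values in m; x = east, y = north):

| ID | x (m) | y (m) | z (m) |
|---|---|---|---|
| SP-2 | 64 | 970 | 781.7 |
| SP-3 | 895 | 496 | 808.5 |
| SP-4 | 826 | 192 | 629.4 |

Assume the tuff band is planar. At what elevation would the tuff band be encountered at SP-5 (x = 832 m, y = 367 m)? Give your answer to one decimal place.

721.5 m

Two edge vectors: SP-2→SP-3 = (831, -474, 26.8), SP-2→SP-4 = (762, -778, -152.3).
Normal n = (SP-2→SP-3) × (SP-2→SP-4) = (93040.6, 146982.9, -285330).
So ∂z/∂x = −n_x/n_z = 0.32608 and ∂z/∂y = −n_y/n_z = 0.51513.
Intercept c from SP-2: 781.7 − 20.87 − 499.68 = 261.15.
At (832, 367): z = 271.3 + 189.1 + 261.15 = 721.5 m.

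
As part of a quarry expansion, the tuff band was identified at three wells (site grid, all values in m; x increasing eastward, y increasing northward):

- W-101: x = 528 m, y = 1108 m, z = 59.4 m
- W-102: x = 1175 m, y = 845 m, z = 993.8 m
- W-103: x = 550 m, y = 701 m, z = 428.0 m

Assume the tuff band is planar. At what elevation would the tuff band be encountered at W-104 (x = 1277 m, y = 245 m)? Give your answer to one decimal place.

Let the plane be z = a·x + b·y + c.
W-102−W-101: 647a − 263b = 934.4;  W-103−W-101: 22a − 407b = 368.6.
Solving gives a = 1.100240, b = −0.846179.
Then c = 59.4 − a·528 − b·1108 = 416.04.
At (1277, 245): z = 1405.0 − 207.3 + 416.04 = 1613.7 m.

1613.7 m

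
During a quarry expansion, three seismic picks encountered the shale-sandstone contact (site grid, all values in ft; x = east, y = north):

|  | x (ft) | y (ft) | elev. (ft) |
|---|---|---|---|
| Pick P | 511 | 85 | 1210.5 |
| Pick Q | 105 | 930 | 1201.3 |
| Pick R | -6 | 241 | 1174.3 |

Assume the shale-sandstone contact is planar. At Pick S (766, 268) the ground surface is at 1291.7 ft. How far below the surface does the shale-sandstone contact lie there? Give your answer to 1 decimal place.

56.4 ft

Let the plane be z = a·x + b·y + c.
Pick Q−Pick P: −406a + 845b = −9.2;  Pick R−Pick P: −517a + 156b = −36.2.
Solving gives a = 0.07805, b = 0.02661.
Then c = 1210.5 − a·511 − b·85 = 1168.35.
At (766, 268): z_contact = 59.79 + 7.13 + 1168.35 = 1235.27 ft.
Depth below ground = 1291.7 − 1235.27 = 56.4 ft.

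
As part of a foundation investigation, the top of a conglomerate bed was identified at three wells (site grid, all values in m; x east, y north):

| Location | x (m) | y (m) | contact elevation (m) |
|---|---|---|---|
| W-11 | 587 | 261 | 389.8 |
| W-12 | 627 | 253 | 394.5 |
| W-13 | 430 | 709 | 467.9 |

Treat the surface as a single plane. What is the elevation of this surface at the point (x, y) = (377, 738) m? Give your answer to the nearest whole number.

Two edge vectors: W-11→W-12 = (40, -8, 4.7), W-11→W-13 = (-157, 448, 78.1).
Normal n = (W-11→W-12) × (W-11→W-13) = (-2730.4, -3861.9, 16664).
So ∂z/∂x = −n_x/n_z = 0.16385 and ∂z/∂y = −n_y/n_z = 0.23175.
Intercept c from W-11: 389.8 − 96.18 − 60.49 = 233.13.
At (377, 738): z = 61.8 + 171.0 + 233.13 = 465.9 m.

466 m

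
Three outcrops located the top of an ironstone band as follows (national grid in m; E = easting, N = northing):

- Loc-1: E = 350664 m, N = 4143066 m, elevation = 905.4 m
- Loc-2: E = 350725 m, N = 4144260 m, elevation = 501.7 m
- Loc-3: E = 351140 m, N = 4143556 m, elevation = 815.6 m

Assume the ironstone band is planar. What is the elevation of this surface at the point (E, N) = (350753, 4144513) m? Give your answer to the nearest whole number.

419 m

Let the plane be z = a·E + b·N + c.
Loc-2−Loc-1: 61a + 1194b = −403.7;  Loc-3−Loc-1: 476a + 490b = −89.8.
Solving gives a = 0.16824427, b = −0.34670260.
Then c = 905.4 − a·350664 − b·4143066 = 1378319.93.
At (350753, 4144513): z = 59012.2 − 1436913.4 + 1378319.93 = 418.7 m.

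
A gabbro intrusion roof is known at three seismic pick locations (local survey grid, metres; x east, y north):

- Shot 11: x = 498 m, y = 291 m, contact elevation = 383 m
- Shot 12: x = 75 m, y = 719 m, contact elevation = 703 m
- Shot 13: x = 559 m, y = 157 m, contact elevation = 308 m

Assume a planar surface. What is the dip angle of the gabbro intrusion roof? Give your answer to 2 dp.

Let the plane be z = a·x + b·y + c.
Shot 12−Shot 11: −423a + 428b = 320;  Shot 13−Shot 11: 61a − 134b = −75.
Solving gives a = −0.35259, b = 0.39920.
Gradient magnitude |∇z| = √(a² + b²) = √(0.12432 + 0.15936) = 0.53261.
True dip = arctan(0.53261) = 28.04°, dipping toward SE (azimuth ≈ 139°).

28.04°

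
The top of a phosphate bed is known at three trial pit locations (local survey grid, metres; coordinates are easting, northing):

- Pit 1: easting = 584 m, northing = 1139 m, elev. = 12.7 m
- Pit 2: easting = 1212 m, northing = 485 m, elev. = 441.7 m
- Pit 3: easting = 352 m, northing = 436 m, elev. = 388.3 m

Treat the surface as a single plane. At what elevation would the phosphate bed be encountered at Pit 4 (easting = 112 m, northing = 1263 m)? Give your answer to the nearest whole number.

-102 m

Let the plane be z = a·easting + b·northing + c.
Pit 2−Pit 1: 628a − 654b = 429;  Pit 3−Pit 1: −232a − 703b = 375.6.
Solving gives a = 0.09431, b = −0.56540.
Then c = 12.7 − a·584 − b·1139 = 601.62.
At (112, 1263): z = 10.6 − 714.1 + 601.62 = -101.9 m.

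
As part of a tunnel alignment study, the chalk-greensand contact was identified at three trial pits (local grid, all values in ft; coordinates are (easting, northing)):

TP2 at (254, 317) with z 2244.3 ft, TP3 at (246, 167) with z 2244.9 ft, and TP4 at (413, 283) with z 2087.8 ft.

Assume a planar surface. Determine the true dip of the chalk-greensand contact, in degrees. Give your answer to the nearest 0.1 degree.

Let the plane be z = a·E + b·N + c.
TP3−TP2: −8a − 150b = 0.6;  TP4−TP2: 159a − 34b = −156.5.
Solving gives a = −0.97402, b = 0.04795.
Gradient magnitude |∇z| = √(a² + b²) = √(0.94872 + 0.00230) = 0.97520.
True dip = arctan(0.97520) = 44.3°, dipping toward E (azimuth ≈ 093°).

44.3°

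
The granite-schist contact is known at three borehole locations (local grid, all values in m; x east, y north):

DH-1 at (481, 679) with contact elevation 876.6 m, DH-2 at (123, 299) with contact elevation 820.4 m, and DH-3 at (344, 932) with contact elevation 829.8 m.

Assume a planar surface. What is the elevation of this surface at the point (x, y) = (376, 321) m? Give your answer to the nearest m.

876 m

Let the plane be z = a·x + b·y + c.
DH-2−DH-1: −358a − 380b = −56.2;  DH-3−DH-1: −137a + 253b = −46.8.
Solving gives a = 0.22437, b = −0.06348.
Then c = 876.6 − a·481 − b·679 = 811.78.
At (376, 321): z = 84.4 − 20.4 + 811.78 = 875.8 m.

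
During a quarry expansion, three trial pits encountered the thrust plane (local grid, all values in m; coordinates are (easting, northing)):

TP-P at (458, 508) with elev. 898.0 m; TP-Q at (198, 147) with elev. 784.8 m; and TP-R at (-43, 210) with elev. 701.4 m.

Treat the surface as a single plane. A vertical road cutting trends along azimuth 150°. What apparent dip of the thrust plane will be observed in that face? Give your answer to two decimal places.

Two edge vectors: TP-P→TP-Q = (-260, -361, -113.2), TP-P→TP-R = (-501, -298, -196.6).
Normal n = (TP-P→TP-Q) × (TP-P→TP-R) = (37239, 5597.2, -103381).
So ∂z/∂E = −n_x/n_z = 0.36021 and ∂z/∂N = −n_y/n_z = 0.05414.
Unit vector along 150° is (sin 150°, cos 150°) = (0.5000, -0.8660).
Slope in that direction = a·(0.5000) + b·(-0.8660) = 0.13322.
Apparent dip = arctan|0.13322| = 7.59° (true dip is 20.0°, so apparent ≤ true as expected).

7.59°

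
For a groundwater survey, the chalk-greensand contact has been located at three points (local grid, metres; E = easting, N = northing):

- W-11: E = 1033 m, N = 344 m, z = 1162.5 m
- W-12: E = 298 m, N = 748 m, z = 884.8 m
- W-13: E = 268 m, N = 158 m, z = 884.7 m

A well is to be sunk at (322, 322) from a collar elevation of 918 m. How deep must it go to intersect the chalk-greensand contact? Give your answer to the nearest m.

16 m

Let the plane be z = a·E + b·N + c.
W-12−W-11: −735a + 404b = −277.7;  W-13−W-11: −765a − 186b = −277.8.
Solving gives a = 0.36764, b = −0.01852.
Then c = 1162.5 − a·1033 − b·344 = 789.10.
At (322, 322): z_contact = 118.4 − 6.0 + 789.10 = 901.5 m.
Depth below ground = 918 − 901.5 = 16 m.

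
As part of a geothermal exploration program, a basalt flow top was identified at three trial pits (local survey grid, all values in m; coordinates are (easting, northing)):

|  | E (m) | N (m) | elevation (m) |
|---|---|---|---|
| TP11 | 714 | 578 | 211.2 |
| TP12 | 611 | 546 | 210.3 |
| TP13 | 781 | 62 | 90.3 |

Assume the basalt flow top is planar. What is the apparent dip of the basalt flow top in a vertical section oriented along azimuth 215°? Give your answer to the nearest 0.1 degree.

Let the plane be z = a·E + b·N + c.
TP12−TP11: −103a − 32b = −0.9;  TP13−TP11: 67a − 516b = −120.9.
Solving gives a = −0.06157, b = 0.22631.
Unit vector along 215° is (sin 215°, cos 215°) = (-0.5736, -0.8192).
Slope in that direction = a·(-0.5736) + b·(-0.8192) = −0.15006.
Apparent dip = arctan|0.15006| = 8.5° (true dip is 13.2°, so apparent ≤ true as expected).

8.5°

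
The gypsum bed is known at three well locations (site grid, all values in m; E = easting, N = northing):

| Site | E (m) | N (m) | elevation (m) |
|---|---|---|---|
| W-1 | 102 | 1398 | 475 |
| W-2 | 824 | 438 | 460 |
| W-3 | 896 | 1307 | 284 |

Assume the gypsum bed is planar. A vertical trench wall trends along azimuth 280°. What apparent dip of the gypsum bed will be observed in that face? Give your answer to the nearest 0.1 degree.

Two edge vectors: W-1→W-2 = (722, -960, -15), W-1→W-3 = (794, -91, -191).
Normal n = (W-1→W-2) × (W-1→W-3) = (181995, 125992, 696538).
So ∂z/∂E = −n_x/n_z = −0.26129 and ∂z/∂N = −n_y/n_z = −0.18088.
Unit vector along 280° is (sin 280°, cos 280°) = (-0.9848, 0.1736).
Slope in that direction = a·(-0.9848) + b·(0.1736) = 0.22591.
Apparent dip = arctan|0.22591| = 12.7° (true dip is 17.6°, so apparent ≤ true as expected).

12.7°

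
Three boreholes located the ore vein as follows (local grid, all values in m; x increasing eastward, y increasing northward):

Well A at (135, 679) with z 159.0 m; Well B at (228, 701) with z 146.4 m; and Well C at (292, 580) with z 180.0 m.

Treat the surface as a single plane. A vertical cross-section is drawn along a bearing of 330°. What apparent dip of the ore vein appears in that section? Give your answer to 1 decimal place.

Two edge vectors: Well A→Well B = (93, 22, -12.6), Well A→Well C = (157, -99, 21).
Normal n = (Well A→Well B) × (Well A→Well C) = (-785.4, -3931.2, -12661).
So ∂z/∂x = −n_x/n_z = −0.06203 and ∂z/∂y = −n_y/n_z = −0.31050.
Unit vector along 330° is (sin 330°, cos 330°) = (-0.5000, 0.8660).
Slope in that direction = a·(-0.5000) + b·(0.8660) = −0.23788.
Apparent dip = arctan|0.23788| = 13.4° (true dip is 17.6°, so apparent ≤ true as expected).

13.4°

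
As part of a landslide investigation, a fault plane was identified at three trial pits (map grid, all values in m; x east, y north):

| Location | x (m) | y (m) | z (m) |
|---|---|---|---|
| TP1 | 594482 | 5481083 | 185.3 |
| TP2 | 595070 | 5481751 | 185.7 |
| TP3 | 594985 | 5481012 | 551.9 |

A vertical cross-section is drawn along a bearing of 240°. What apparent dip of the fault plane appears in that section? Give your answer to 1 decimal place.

Let the plane be z = a·x + b·y + c.
TP2−TP1: 588a + 668b = 0.4;  TP3−TP1: 503a − 71b = 366.6.
Solving gives a = 0.64835, b = −0.57011.
Unit vector along 240° is (sin 240°, cos 240°) = (-0.8660, -0.5000).
Slope in that direction = a·(-0.8660) + b·(-0.5000) = −0.27644.
Apparent dip = arctan|0.27644| = 15.5° (true dip is 40.8°, so apparent ≤ true as expected).

15.5°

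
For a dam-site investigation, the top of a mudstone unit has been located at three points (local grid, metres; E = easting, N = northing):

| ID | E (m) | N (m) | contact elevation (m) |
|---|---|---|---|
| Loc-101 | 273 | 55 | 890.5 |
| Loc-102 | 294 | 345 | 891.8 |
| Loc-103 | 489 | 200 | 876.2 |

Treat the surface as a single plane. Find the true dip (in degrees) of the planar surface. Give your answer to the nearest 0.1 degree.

Two edge vectors: Loc-101→Loc-102 = (21, 290, 1.3), Loc-101→Loc-103 = (216, 145, -14.3).
Normal n = (Loc-101→Loc-102) × (Loc-101→Loc-103) = (-4335.5, 581.1, -59595).
So ∂z/∂E = −n_x/n_z = −0.07275 and ∂z/∂N = −n_y/n_z = 0.00975.
Gradient magnitude |∇z| = √(a² + b²) = √(0.00529 + 0.00010) = 0.07340.
True dip = arctan(0.07340) = 4.2°, dipping toward E (azimuth ≈ 098°).

4.2°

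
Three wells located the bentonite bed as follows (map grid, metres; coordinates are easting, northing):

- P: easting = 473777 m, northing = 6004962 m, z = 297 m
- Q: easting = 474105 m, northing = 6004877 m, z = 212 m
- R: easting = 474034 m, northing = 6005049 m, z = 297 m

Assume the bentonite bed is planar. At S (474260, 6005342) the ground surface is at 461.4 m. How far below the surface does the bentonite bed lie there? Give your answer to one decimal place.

70.5 m

Two edge vectors: P→Q = (328, -85, -85), P→R = (257, 87, 0).
Normal n = (P→Q) × (P→R) = (7395, -21845, 50381).
So ∂z/∂easting = −n_x/n_z = −0.146781525 and ∂z/∂northing = −n_y/n_z = 0.433595998.
Intercept c from P: 297 + 69541.71 − 2603727.49 = −2533888.78.
At (474260, 6005342): z_contact = −69612.61 + 2603892.26 − 2533888.78 = 390.87 m.
Depth below ground = 461.4 − 390.87 = 70.5 m.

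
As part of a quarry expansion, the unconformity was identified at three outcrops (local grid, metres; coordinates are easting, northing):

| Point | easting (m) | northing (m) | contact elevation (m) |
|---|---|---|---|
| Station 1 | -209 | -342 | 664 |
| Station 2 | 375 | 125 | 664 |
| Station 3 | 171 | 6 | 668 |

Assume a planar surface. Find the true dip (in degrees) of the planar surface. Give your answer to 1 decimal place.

6.6°

Two edge vectors: Station 1→Station 2 = (584, 467, 0), Station 1→Station 3 = (380, 348, 4).
Normal n = (Station 1→Station 2) × (Station 1→Station 3) = (1868, -2336, 25772).
So ∂z/∂easting = −n_x/n_z = −0.07248 and ∂z/∂northing = −n_y/n_z = 0.09064.
Gradient magnitude |∇z| = √(a² + b²) = √(0.00525 + 0.00822) = 0.11606.
True dip = arctan(0.11606) = 6.6°, dipping toward SE (azimuth ≈ 141°).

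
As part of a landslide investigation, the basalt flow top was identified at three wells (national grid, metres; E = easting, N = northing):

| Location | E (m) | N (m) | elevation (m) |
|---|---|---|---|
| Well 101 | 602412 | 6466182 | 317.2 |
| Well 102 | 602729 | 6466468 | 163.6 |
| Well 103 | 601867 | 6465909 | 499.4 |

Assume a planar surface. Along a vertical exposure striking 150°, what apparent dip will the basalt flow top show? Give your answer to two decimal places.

14.08°

Two edge vectors: Well 101→Well 102 = (317, 286, -153.6), Well 101→Well 103 = (-545, -273, 182.2).
Normal n = (Well 101→Well 102) × (Well 101→Well 103) = (10176.4, 25954.6, 69329).
So ∂z/∂E = −n_x/n_z = −0.14678 and ∂z/∂N = −n_y/n_z = −0.37437.
Unit vector along 150° is (sin 150°, cos 150°) = (0.5000, -0.8660).
Slope in that direction = a·(0.5000) + b·(-0.8660) = 0.25082.
Apparent dip = arctan|0.25082| = 14.08° (true dip is 21.9°, so apparent ≤ true as expected).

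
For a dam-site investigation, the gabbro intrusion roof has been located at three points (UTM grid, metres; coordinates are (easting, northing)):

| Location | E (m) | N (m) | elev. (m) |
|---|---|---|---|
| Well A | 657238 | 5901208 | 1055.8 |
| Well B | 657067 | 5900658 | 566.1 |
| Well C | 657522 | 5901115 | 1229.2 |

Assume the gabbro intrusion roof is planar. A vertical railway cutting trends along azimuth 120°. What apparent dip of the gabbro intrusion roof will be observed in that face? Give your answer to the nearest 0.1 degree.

21.4°

Let the plane be z = a·E + b·N + c.
Well B−Well A: −171a − 550b = −489.7;  Well C−Well A: 284a − 93b = 173.4.
Solving gives a = 0.81877, b = 0.63580.
Unit vector along 120° is (sin 120°, cos 120°) = (0.8660, -0.5000).
Slope in that direction = a·(0.8660) + b·(-0.5000) = 0.39117.
Apparent dip = arctan|0.39117| = 21.4° (true dip is 46.0°, so apparent ≤ true as expected).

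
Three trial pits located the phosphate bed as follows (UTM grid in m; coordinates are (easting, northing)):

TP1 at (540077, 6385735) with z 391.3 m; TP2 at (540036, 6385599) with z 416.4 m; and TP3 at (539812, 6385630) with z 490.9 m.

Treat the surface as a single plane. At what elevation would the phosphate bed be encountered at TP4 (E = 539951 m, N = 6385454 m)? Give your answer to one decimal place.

Let the plane be z = a·E + b·N + c.
TP2−TP1: −41a − 136b = 25.1;  TP3−TP1: −265a − 105b = 99.6.
Solving gives a = −0.343787616, b = −0.080916969.
Then c = 391.3 − a·540077 − b·6385735 = 702777.40.
At (539951, 6385454): z = −185628.5 − 516691.6 + 702777.40 = 457.4 m.

457.4 m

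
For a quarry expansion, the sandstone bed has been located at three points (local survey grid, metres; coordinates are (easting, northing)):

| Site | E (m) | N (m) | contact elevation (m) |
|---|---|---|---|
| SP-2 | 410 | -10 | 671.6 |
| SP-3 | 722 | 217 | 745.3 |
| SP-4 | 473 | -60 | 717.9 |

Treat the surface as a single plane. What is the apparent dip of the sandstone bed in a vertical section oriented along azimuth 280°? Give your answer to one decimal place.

27.7°

Let the plane be z = a·E + b·N + c.
SP-3−SP-2: 312a + 227b = 73.7;  SP-4−SP-2: 63a − 50b = 46.3.
Solving gives a = 0.47474, b = −0.32783.
Unit vector along 280° is (sin 280°, cos 280°) = (-0.9848, 0.1736).
Slope in that direction = a·(-0.9848) + b·(0.1736) = −0.52445.
Apparent dip = arctan|0.52445| = 27.7° (true dip is 30.0°, so apparent ≤ true as expected).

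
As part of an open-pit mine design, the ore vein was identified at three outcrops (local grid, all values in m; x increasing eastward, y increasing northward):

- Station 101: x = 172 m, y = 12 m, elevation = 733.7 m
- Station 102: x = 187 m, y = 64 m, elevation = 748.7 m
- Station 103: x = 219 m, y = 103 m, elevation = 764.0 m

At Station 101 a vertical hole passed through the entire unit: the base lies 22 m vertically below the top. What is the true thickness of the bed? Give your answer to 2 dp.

Let the plane be z = a·x + b·y + c.
Station 102−Station 101: 15a + 52b = 15;  Station 103−Station 101: 47a + 91b = 30.3.
Solving gives a = 0.19518, b = 0.23216.
|∇z| = √(a²+b²) = 0.30330, so dip δ = arctan(0.30330) = 16.87°.
True thickness = vertical thickness × cos δ = 22 × cos 16.87° = 21.05 m.

21.05 m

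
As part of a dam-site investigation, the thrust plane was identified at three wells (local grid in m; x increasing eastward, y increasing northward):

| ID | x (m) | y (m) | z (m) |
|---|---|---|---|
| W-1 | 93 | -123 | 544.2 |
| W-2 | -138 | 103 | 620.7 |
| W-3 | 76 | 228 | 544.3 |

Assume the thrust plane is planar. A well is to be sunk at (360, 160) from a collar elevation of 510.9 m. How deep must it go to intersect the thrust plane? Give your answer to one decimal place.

Two edge vectors: W-1→W-2 = (-231, 226, 76.5), W-1→W-3 = (-17, 351, 0.1).
Normal n = (W-1→W-2) × (W-1→W-3) = (-26828.9, -1277.4, -77239).
So ∂z/∂x = −n_x/n_z = −0.34735 and ∂z/∂y = −n_y/n_z = −0.01654.
Intercept c from W-1: 544.2 + 32.30 − 2.03 = 574.47.
At (360, 160): z_contact = −125.05 − 2.65 + 574.47 = 446.78 m.
Depth below ground = 510.9 − 446.78 = 64.1 m.

64.1 m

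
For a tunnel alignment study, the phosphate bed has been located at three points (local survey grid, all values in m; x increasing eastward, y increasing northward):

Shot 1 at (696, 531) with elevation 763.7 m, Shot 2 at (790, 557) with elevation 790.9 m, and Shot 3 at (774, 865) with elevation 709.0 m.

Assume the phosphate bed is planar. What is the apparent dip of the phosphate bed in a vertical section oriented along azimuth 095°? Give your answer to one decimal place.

Two edge vectors: Shot 1→Shot 2 = (94, 26, 27.2), Shot 1→Shot 3 = (78, 334, -54.7).
Normal n = (Shot 1→Shot 2) × (Shot 1→Shot 3) = (-10507, 7263.4, 29368).
So ∂z/∂x = −n_x/n_z = 0.35777 and ∂z/∂y = −n_y/n_z = −0.24732.
Unit vector along 095° is (sin 95°, cos 95°) = (0.9962, -0.0872).
Slope in that direction = a·(0.9962) + b·(-0.0872) = 0.37796.
Apparent dip = arctan|0.37796| = 20.7° (true dip is 23.5°, so apparent ≤ true as expected).

20.7°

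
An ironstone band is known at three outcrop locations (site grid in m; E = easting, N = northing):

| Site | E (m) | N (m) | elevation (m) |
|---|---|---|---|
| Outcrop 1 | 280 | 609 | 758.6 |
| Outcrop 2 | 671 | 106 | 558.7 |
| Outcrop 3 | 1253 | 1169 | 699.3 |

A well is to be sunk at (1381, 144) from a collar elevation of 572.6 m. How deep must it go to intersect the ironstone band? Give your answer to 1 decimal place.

146.8 m

Two edge vectors: Outcrop 1→Outcrop 2 = (391, -503, -199.9), Outcrop 1→Outcrop 3 = (973, 560, -59.3).
Normal n = (Outcrop 1→Outcrop 2) × (Outcrop 1→Outcrop 3) = (141771.9, -171316.4, 708379).
So ∂z/∂E = −n_x/n_z = −0.200136 and ∂z/∂N = −n_y/n_z = 0.241843.
Intercept c from Outcrop 1: 758.6 + 56.04 − 147.28 = 667.36.
At (1381, 144): z_contact = −276.39 + 34.83 + 667.36 = 425.79 m.
Depth below ground = 572.6 − 425.79 = 146.8 m.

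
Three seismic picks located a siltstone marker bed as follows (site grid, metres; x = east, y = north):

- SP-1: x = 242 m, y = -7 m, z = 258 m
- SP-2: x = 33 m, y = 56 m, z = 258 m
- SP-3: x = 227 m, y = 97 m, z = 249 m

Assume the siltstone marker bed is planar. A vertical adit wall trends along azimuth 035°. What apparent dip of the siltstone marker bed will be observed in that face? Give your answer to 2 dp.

5.13°

Let the plane be z = a·x + b·y + c.
SP-2−SP-1: −209a + 63b = 0;  SP-3−SP-1: −15a + 104b = −9.
Solving gives a = −0.02727, b = −0.09047.
Unit vector along 035° is (sin 35°, cos 35°) = (0.5736, 0.8192).
Slope in that direction = a·(0.5736) + b·(0.8192) = −0.08975.
Apparent dip = arctan|0.08975| = 5.13° (true dip is 5.4°, so apparent ≤ true as expected).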